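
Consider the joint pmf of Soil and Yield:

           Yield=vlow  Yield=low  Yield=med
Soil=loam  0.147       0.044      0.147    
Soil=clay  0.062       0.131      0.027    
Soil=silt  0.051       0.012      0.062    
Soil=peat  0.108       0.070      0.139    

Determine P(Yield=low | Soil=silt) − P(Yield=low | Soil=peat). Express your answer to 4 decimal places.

P(Soil=silt) = 0.051 + 0.012 + 0.062 = 0.125; P(Yield=low | Soil=silt) = 0.012/0.125 = 0.09600.
P(Soil=peat) = 0.108 + 0.070 + 0.139 = 0.317; P(Yield=low | Soil=peat) = 0.070/0.317 = 0.22082.
Difference = -0.1248.

-0.1248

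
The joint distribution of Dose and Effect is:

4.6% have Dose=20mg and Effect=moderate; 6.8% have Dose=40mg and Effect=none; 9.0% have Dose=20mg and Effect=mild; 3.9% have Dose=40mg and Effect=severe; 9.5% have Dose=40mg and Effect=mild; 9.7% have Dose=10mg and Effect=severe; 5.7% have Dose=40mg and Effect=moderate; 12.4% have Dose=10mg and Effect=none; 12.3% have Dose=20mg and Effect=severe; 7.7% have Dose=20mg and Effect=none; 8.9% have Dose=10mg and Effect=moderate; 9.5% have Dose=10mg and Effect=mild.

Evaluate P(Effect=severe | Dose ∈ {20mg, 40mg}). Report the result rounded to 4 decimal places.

P(Dose=20mg) = 0.077 + 0.090 + 0.046 + 0.123 = 0.336.
P(Dose=40mg) = 0.068 + 0.095 + 0.057 + 0.039 = 0.259.
P(Dose ∈ {20mg, 40mg}) = 0.336 + 0.259 = 0.595; P(Effect=severe, Dose ∈ {20mg, 40mg}) = 0.123 + 0.039 = 0.162.
P(Effect=severe | Dose ∈ {20mg, 40mg}) = 0.162/0.595 = 0.2723.

0.2723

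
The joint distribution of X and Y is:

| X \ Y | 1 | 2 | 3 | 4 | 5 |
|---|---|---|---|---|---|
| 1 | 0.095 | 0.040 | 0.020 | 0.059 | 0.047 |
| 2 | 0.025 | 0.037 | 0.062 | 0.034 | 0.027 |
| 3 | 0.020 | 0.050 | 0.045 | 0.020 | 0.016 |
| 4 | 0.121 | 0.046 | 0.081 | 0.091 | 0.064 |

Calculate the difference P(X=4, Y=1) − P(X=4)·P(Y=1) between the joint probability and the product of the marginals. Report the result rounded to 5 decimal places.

0.01582

P(X=4) = 0.121 + 0.046 + 0.081 + 0.091 + 0.064 = 0.403.
P(Y=1) = 0.095 + 0.025 + 0.020 + 0.121 = 0.261.
P(X=4, Y=1) − P(X=4)P(Y=1) = 0.121 − 0.403×0.261 = 0.01582.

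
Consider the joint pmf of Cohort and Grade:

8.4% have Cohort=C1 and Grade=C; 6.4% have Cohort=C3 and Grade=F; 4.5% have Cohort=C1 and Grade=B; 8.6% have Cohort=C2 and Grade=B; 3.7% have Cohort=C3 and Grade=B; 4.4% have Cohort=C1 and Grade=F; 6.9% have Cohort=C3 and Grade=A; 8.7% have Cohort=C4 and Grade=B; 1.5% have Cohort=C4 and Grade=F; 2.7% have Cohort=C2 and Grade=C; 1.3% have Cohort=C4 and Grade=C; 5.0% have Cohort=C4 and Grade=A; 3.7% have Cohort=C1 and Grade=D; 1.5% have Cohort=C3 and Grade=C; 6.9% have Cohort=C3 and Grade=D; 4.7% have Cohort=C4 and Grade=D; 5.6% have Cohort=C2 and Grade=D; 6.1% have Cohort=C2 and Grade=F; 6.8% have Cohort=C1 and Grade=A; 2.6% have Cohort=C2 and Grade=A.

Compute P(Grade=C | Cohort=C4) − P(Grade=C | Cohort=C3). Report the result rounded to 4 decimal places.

P(Cohort=C4) = 0.050 + 0.087 + 0.013 + 0.047 + 0.015 = 0.212; P(Grade=C | Cohort=C4) = 0.013/0.212 = 0.06132.
P(Cohort=C3) = 0.069 + 0.037 + 0.015 + 0.069 + 0.064 = 0.254; P(Grade=C | Cohort=C3) = 0.015/0.254 = 0.05906.
Difference = 0.0023.

0.0023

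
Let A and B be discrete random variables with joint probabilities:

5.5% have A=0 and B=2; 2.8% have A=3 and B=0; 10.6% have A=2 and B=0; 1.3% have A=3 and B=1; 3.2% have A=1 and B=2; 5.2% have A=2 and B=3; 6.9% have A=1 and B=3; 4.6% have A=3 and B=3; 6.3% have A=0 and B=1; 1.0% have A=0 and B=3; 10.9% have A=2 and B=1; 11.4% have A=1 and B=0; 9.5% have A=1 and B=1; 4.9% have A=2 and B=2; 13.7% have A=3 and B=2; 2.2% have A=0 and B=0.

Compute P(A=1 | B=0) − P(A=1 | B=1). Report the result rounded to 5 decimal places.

P(B=0) = 0.022 + 0.114 + 0.106 + 0.028 = 0.270; P(A=1 | B=0) = 0.114/0.270 = 0.422222.
P(B=1) = 0.063 + 0.095 + 0.109 + 0.013 = 0.280; P(A=1 | B=1) = 0.095/0.280 = 0.339286.
Difference = 0.08294.

0.08294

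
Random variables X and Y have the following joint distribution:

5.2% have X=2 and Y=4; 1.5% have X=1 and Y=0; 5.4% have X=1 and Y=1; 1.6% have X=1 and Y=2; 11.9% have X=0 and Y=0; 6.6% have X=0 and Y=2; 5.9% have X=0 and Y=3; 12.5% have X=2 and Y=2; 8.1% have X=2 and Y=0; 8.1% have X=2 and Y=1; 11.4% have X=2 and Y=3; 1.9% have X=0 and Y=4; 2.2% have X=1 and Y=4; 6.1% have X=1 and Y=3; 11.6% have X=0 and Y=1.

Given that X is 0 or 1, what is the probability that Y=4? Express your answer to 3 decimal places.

P(X=0) = 0.119 + 0.116 + 0.066 + 0.059 + 0.019 = 0.379.
P(X=1) = 0.015 + 0.054 + 0.016 + 0.061 + 0.022 = 0.168.
P(X ∈ {0, 1}) = 0.379 + 0.168 = 0.547; P(Y=4, X ∈ {0, 1}) = 0.019 + 0.022 = 0.041.
P(Y=4 | X ∈ {0, 1}) = 0.041/0.547 = 0.075.

0.075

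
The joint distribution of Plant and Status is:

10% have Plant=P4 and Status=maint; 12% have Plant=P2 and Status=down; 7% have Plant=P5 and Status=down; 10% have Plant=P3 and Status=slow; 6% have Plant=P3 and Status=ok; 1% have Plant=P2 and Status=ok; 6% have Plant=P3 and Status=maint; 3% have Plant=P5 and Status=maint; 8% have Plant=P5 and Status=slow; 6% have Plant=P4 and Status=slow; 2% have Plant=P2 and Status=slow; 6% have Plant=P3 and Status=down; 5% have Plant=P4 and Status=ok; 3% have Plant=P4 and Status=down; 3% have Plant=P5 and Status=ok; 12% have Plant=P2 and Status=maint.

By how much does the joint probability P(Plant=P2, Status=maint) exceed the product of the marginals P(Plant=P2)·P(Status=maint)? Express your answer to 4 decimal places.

P(Plant=P2) = 0.01 + 0.02 + 0.12 + 0.12 = 0.27.
P(Status=maint) = 0.12 + 0.06 + 0.10 + 0.03 = 0.31.
P(Plant=P2, Status=maint) − P(Plant=P2)P(Status=maint) = 0.12 − 0.27×0.31 = 0.0363.

0.0363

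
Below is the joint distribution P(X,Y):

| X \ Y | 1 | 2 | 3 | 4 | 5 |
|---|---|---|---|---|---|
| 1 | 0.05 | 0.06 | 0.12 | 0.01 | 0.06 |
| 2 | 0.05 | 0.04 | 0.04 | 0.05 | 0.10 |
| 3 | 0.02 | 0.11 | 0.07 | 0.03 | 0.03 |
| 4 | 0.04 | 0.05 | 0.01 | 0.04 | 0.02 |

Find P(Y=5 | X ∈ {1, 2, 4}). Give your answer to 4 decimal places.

P(X=1) = 0.05 + 0.06 + 0.12 + 0.01 + 0.06 = 0.30.
P(X=2) = 0.05 + 0.04 + 0.04 + 0.05 + 0.10 = 0.28.
P(X=4) = 0.04 + 0.05 + 0.01 + 0.04 + 0.02 = 0.16.
P(X ∈ {1, 2, 4}) = 0.30 + 0.28 + 0.16 = 0.74; P(Y=5, X ∈ {1, 2, 4}) = 0.06 + 0.10 + 0.02 = 0.18.
P(Y=5 | X ∈ {1, 2, 4}) = 0.18/0.74 = 0.2432.

0.2432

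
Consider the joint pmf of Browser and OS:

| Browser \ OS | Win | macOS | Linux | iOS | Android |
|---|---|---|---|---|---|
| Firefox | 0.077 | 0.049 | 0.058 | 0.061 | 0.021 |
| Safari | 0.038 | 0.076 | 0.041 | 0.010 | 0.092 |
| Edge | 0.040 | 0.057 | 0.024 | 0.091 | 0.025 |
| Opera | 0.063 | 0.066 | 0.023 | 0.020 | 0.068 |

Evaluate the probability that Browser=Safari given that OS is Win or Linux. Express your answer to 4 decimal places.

0.2170

P(OS=Win) = 0.077 + 0.038 + 0.040 + 0.063 = 0.218.
P(OS=Linux) = 0.058 + 0.041 + 0.024 + 0.023 = 0.146.
P(OS ∈ {Win, Linux}) = 0.218 + 0.146 = 0.364; P(Browser=Safari, OS ∈ {Win, Linux}) = 0.038 + 0.041 = 0.079.
P(Browser=Safari | OS ∈ {Win, Linux}) = 0.079/0.364 = 0.2170.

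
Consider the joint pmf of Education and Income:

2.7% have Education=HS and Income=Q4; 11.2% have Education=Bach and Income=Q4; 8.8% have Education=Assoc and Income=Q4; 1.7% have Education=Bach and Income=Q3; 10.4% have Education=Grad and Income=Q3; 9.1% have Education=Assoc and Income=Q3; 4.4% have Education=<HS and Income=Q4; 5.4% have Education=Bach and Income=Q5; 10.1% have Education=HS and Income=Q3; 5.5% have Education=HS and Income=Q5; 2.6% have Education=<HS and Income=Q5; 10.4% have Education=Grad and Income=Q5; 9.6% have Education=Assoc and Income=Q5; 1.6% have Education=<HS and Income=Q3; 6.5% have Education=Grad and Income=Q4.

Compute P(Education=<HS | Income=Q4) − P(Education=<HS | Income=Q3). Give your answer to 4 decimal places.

0.0823

P(Income=Q4) = 0.044 + 0.027 + 0.088 + 0.112 + 0.065 = 0.336; P(Education=<HS | Income=Q4) = 0.044/0.336 = 0.13095.
P(Income=Q3) = 0.016 + 0.101 + 0.091 + 0.017 + 0.104 = 0.329; P(Education=<HS | Income=Q3) = 0.016/0.329 = 0.04863.
Difference = 0.0823.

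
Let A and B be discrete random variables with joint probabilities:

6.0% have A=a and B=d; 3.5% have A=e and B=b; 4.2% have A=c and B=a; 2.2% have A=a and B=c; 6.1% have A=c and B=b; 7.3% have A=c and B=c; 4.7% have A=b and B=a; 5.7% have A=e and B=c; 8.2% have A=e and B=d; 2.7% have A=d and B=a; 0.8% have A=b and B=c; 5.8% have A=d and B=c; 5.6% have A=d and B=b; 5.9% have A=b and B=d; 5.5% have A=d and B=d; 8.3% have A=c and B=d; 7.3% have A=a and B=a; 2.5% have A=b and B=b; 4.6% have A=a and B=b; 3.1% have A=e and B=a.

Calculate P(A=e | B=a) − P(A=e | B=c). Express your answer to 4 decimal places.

P(B=a) = 0.073 + 0.047 + 0.042 + 0.027 + 0.031 = 0.220; P(A=e | B=a) = 0.031/0.220 = 0.14091.
P(B=c) = 0.022 + 0.008 + 0.073 + 0.058 + 0.057 = 0.218; P(A=e | B=c) = 0.057/0.218 = 0.26147.
Difference = -0.1206.

-0.1206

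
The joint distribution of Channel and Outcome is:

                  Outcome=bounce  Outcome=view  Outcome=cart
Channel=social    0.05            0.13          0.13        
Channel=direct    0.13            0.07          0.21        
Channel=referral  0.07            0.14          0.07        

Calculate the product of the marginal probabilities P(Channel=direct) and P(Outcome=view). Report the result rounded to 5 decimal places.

0.13940

P(Channel=direct) = 0.13 + 0.07 + 0.21 = 0.41.
P(Outcome=view) = 0.13 + 0.07 + 0.14 = 0.34.
Product: 0.41 × 0.34 = 0.13940.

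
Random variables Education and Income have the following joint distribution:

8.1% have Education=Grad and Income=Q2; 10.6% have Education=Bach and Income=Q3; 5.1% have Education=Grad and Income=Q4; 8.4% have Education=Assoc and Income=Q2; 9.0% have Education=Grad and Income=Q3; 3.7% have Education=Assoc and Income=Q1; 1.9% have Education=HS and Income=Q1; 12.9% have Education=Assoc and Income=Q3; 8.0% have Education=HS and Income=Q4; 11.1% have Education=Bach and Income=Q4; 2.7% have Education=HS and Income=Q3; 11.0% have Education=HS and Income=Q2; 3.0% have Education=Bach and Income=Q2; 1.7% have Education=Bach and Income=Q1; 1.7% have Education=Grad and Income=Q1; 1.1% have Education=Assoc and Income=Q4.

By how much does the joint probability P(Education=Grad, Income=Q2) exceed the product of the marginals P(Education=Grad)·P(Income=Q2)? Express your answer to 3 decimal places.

P(Education=Grad) = 0.017 + 0.081 + 0.090 + 0.051 = 0.239.
P(Income=Q2) = 0.110 + 0.084 + 0.030 + 0.081 = 0.305.
P(Education=Grad, Income=Q2) − P(Education=Grad)P(Income=Q2) = 0.081 − 0.239×0.305 = 0.008.

0.008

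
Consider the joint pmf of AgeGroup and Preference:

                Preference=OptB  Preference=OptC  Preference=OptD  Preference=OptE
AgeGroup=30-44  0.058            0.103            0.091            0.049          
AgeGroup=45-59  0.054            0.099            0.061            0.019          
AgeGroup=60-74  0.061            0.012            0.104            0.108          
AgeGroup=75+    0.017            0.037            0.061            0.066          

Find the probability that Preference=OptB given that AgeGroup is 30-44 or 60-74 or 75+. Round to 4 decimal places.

0.1773

P(AgeGroup=30-44) = 0.058 + 0.103 + 0.091 + 0.049 = 0.301.
P(AgeGroup=60-74) = 0.061 + 0.012 + 0.104 + 0.108 = 0.285.
P(AgeGroup=75+) = 0.017 + 0.037 + 0.061 + 0.066 = 0.181.
P(AgeGroup ∈ {30-44, 60-74, 75+}) = 0.301 + 0.285 + 0.181 = 0.767; P(Preference=OptB, AgeGroup ∈ {30-44, 60-74, 75+}) = 0.058 + 0.061 + 0.017 = 0.136.
P(Preference=OptB | AgeGroup ∈ {30-44, 60-74, 75+}) = 0.136/0.767 = 0.1773.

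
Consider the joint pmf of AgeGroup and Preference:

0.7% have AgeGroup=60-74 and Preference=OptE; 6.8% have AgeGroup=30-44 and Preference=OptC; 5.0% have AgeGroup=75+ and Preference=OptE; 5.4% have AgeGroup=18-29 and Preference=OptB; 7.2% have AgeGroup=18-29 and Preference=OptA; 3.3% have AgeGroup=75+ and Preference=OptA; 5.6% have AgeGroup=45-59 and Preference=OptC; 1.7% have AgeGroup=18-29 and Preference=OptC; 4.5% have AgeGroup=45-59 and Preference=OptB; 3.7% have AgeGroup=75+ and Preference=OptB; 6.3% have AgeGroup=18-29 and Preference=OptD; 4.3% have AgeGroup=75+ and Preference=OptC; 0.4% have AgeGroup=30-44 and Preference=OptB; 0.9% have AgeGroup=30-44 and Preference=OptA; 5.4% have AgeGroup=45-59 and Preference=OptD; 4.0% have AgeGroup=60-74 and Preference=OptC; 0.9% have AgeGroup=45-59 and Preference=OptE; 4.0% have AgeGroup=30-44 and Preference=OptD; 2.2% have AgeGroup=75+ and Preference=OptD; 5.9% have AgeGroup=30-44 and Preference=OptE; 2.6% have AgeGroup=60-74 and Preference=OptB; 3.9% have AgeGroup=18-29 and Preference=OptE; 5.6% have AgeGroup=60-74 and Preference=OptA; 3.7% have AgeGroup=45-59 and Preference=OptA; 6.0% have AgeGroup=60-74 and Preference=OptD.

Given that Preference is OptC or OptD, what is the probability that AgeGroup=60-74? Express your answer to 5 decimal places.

0.21598

P(Preference=OptC) = 0.017 + 0.068 + 0.056 + 0.040 + 0.043 = 0.224.
P(Preference=OptD) = 0.063 + 0.040 + 0.054 + 0.060 + 0.022 = 0.239.
P(Preference ∈ {OptC, OptD}) = 0.224 + 0.239 = 0.463; P(AgeGroup=60-74, Preference ∈ {OptC, OptD}) = 0.040 + 0.060 = 0.100.
P(AgeGroup=60-74 | Preference ∈ {OptC, OptD}) = 0.100/0.463 = 0.21598.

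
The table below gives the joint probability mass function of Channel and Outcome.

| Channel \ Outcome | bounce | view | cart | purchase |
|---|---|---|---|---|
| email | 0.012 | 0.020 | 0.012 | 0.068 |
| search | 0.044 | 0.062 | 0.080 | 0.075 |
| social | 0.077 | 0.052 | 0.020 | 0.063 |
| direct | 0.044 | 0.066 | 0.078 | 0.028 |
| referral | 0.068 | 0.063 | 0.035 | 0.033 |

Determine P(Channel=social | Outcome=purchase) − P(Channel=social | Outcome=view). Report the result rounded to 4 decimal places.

P(Outcome=purchase) = 0.068 + 0.075 + 0.063 + 0.028 + 0.033 = 0.267; P(Channel=social | Outcome=purchase) = 0.063/0.267 = 0.23596.
P(Outcome=view) = 0.020 + 0.062 + 0.052 + 0.066 + 0.063 = 0.263; P(Channel=social | Outcome=view) = 0.052/0.263 = 0.19772.
Difference = 0.0382.

0.0382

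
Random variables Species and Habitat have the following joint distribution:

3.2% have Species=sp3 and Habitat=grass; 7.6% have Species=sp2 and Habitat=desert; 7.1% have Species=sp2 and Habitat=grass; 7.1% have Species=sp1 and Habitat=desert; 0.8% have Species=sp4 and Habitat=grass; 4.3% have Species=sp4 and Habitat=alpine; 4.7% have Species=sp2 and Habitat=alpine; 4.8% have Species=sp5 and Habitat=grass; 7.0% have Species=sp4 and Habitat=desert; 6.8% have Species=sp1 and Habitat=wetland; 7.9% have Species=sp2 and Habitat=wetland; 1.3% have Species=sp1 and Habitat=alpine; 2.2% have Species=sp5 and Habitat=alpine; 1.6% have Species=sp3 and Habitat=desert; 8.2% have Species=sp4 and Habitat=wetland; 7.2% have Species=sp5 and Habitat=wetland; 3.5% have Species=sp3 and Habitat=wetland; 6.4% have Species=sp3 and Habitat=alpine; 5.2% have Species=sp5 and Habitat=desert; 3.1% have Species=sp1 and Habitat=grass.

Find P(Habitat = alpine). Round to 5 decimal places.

P(Habitat=alpine) = 0.013 + 0.047 + 0.064 + 0.043 + 0.022 = 0.189.

0.18900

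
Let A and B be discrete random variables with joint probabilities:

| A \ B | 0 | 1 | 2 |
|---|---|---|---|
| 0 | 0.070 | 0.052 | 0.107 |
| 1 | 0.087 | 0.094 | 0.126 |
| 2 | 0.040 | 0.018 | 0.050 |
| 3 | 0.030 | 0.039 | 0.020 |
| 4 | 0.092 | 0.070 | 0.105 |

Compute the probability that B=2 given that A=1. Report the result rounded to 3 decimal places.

P(A=1) = 0.087 + 0.094 + 0.126 = 0.307.
P(B=2 | A=1) = 0.126/0.307 = 0.410.

0.410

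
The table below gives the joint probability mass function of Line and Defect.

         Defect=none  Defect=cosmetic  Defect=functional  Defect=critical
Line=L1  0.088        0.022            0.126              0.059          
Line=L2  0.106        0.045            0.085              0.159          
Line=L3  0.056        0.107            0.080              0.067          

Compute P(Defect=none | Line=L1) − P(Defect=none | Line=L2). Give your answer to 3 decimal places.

P(Line=L1) = 0.088 + 0.022 + 0.126 + 0.059 = 0.295; P(Defect=none | Line=L1) = 0.088/0.295 = 0.2983.
P(Line=L2) = 0.106 + 0.045 + 0.085 + 0.159 = 0.395; P(Defect=none | Line=L2) = 0.106/0.395 = 0.2684.
Difference = 0.030.

0.030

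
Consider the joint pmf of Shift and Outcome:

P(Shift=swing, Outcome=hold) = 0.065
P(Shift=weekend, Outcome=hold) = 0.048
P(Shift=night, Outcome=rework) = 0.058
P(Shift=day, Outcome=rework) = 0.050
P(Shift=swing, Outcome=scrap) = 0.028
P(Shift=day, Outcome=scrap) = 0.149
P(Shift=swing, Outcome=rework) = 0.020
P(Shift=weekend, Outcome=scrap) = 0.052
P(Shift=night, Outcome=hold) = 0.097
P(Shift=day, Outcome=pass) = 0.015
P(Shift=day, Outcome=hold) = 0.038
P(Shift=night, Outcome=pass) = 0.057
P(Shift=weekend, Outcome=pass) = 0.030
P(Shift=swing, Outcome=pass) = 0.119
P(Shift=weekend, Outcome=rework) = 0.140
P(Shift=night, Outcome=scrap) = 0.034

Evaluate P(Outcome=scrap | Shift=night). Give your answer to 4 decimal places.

0.1382

P(Shift=night) = 0.057 + 0.058 + 0.034 + 0.097 = 0.246.
P(Outcome=scrap | Shift=night) = 0.034/0.246 = 0.1382.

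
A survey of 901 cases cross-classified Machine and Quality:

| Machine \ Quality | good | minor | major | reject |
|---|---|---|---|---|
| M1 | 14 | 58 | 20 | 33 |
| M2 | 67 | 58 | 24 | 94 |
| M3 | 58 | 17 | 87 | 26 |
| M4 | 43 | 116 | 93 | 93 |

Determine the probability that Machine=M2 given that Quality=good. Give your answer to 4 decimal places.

0.3681

Total with Quality=good: 14 + 67 + 58 + 43 = 182.
P(Machine=M2 | Quality=good) = 67/182 = 0.3681.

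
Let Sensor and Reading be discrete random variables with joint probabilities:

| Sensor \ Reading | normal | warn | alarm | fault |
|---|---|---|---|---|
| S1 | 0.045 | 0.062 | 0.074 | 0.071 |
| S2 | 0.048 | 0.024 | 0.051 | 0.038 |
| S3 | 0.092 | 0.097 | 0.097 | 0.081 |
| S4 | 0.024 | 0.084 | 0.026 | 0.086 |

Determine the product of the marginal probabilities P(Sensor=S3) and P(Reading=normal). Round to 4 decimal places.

0.0767

P(Sensor=S3) = 0.092 + 0.097 + 0.097 + 0.081 = 0.367.
P(Reading=normal) = 0.045 + 0.048 + 0.092 + 0.024 = 0.209.
Product: 0.367 × 0.209 = 0.0767.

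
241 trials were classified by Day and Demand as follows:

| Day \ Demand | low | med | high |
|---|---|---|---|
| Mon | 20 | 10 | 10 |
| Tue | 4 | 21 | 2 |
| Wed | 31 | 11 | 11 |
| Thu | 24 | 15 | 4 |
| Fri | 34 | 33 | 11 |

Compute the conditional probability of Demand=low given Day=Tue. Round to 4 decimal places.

Total with Day=Tue: 4 + 21 + 2 = 27.
P(Demand=low | Day=Tue) = 4/27 = 0.1481.

0.1481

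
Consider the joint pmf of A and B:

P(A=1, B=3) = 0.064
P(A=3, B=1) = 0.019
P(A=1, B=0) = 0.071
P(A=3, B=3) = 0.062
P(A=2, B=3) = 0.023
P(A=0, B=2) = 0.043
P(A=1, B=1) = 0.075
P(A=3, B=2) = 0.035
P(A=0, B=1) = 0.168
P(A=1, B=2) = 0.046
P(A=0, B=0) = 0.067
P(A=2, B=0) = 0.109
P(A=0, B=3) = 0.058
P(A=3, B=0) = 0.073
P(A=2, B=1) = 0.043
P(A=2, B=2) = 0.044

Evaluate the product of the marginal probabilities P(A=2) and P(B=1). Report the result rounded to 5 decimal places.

0.06680

P(A=2) = 0.109 + 0.043 + 0.044 + 0.023 = 0.219.
P(B=1) = 0.168 + 0.075 + 0.043 + 0.019 = 0.305.
Product: 0.219 × 0.305 = 0.06680.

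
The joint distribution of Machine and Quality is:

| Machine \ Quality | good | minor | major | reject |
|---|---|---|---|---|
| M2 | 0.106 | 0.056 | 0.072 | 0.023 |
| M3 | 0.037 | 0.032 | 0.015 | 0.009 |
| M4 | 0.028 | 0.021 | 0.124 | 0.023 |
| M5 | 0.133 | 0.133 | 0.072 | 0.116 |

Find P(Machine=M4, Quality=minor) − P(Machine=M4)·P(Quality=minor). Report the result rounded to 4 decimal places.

P(Machine=M4) = 0.028 + 0.021 + 0.124 + 0.023 = 0.196.
P(Quality=minor) = 0.056 + 0.032 + 0.021 + 0.133 = 0.242.
P(Machine=M4, Quality=minor) − P(Machine=M4)P(Quality=minor) = 0.021 − 0.196×0.242 = -0.0264.

-0.0264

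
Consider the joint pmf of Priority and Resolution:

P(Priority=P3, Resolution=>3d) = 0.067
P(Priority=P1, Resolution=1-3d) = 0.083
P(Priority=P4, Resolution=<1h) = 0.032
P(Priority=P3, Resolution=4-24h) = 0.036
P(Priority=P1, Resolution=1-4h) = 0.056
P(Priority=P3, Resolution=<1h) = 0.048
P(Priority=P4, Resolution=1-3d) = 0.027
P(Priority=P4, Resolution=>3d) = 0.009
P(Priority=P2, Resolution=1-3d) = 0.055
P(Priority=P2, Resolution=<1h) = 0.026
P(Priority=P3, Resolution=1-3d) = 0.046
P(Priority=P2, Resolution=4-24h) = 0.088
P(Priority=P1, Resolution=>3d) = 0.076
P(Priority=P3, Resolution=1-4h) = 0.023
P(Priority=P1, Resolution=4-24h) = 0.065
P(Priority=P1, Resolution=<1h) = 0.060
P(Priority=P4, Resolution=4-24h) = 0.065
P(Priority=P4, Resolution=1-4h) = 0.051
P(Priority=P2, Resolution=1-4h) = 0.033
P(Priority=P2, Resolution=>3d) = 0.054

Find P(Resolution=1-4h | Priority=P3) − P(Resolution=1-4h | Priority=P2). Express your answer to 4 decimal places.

-0.0244

P(Priority=P3) = 0.048 + 0.023 + 0.036 + 0.046 + 0.067 = 0.220; P(Resolution=1-4h | Priority=P3) = 0.023/0.220 = 0.10455.
P(Priority=P2) = 0.026 + 0.033 + 0.088 + 0.055 + 0.054 = 0.256; P(Resolution=1-4h | Priority=P2) = 0.033/0.256 = 0.12891.
Difference = -0.0244.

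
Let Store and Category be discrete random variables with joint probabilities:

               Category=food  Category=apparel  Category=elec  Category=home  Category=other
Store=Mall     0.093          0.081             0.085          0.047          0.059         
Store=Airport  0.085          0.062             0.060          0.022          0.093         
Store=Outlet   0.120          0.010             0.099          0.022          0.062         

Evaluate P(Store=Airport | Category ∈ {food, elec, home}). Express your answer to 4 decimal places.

0.2638

P(Category=food) = 0.093 + 0.085 + 0.120 = 0.298.
P(Category=elec) = 0.085 + 0.060 + 0.099 = 0.244.
P(Category=home) = 0.047 + 0.022 + 0.022 = 0.091.
P(Category ∈ {food, elec, home}) = 0.298 + 0.244 + 0.091 = 0.633; P(Store=Airport, Category ∈ {food, elec, home}) = 0.085 + 0.060 + 0.022 = 0.167.
P(Store=Airport | Category ∈ {food, elec, home}) = 0.167/0.633 = 0.2638.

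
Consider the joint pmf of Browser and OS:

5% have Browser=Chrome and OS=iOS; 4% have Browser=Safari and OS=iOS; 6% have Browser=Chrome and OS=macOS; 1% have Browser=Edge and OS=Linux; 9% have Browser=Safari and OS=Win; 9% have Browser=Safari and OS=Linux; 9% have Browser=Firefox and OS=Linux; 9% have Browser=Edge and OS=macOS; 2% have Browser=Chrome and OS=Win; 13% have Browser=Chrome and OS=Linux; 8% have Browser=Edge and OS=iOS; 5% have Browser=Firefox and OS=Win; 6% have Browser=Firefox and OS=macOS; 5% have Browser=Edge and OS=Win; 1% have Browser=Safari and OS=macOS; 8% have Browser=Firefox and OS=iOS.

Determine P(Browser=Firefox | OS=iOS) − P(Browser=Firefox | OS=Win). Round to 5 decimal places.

P(OS=iOS) = 0.05 + 0.08 + 0.04 + 0.08 = 0.25; P(Browser=Firefox | OS=iOS) = 0.08/0.25 = 0.320000.
P(OS=Win) = 0.02 + 0.05 + 0.09 + 0.05 = 0.21; P(Browser=Firefox | OS=Win) = 0.05/0.21 = 0.238095.
Difference = 0.08190.

0.08190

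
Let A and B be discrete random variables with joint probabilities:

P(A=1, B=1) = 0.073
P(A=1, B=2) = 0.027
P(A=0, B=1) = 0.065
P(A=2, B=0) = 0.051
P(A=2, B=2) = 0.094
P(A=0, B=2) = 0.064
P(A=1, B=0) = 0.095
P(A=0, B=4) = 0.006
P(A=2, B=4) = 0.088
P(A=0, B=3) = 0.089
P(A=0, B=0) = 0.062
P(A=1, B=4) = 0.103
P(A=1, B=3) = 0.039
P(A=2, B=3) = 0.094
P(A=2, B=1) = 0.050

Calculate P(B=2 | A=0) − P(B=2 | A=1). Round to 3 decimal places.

P(A=0) = 0.062 + 0.065 + 0.064 + 0.089 + 0.006 = 0.286; P(B=2 | A=0) = 0.064/0.286 = 0.2238.
P(A=1) = 0.095 + 0.073 + 0.027 + 0.039 + 0.103 = 0.337; P(B=2 | A=1) = 0.027/0.337 = 0.0801.
Difference = 0.144.

0.144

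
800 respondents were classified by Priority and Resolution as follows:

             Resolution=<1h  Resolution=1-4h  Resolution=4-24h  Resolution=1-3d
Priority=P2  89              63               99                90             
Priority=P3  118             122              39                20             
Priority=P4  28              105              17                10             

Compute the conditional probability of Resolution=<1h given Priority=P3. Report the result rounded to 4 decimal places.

0.3946

Total with Priority=P3: 118 + 122 + 39 + 20 = 299.
P(Resolution=<1h | Priority=P3) = 118/299 = 0.3946.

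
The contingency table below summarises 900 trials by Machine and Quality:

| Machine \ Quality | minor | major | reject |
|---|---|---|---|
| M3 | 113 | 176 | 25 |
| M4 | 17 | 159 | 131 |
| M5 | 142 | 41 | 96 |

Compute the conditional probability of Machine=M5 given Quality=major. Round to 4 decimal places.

0.1090

Total with Quality=major: 176 + 159 + 41 = 376.
P(Machine=M5 | Quality=major) = 41/376 = 0.1090.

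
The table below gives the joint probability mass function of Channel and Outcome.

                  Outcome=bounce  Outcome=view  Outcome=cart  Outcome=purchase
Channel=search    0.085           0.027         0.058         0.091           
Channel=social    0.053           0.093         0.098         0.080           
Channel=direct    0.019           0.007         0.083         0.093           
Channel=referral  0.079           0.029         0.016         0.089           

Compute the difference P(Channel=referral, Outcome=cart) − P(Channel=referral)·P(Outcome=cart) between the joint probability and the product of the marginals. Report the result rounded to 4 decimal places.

P(Channel=referral) = 0.079 + 0.029 + 0.016 + 0.089 = 0.213.
P(Outcome=cart) = 0.058 + 0.098 + 0.083 + 0.016 = 0.255.
P(Channel=referral, Outcome=cart) − P(Channel=referral)P(Outcome=cart) = 0.016 − 0.213×0.255 = -0.0383.

-0.0383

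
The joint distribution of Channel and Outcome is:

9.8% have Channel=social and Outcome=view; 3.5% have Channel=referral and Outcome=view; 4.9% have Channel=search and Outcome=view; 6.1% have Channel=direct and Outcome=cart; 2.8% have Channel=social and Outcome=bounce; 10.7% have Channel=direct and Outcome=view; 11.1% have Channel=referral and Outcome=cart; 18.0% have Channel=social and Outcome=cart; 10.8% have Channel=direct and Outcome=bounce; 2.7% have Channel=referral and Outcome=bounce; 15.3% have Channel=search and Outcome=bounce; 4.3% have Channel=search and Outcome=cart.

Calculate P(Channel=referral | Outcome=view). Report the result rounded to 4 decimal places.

P(Outcome=view) = 0.049 + 0.098 + 0.107 + 0.035 = 0.289.
P(Channel=referral | Outcome=view) = 0.035/0.289 = 0.1211.

0.1211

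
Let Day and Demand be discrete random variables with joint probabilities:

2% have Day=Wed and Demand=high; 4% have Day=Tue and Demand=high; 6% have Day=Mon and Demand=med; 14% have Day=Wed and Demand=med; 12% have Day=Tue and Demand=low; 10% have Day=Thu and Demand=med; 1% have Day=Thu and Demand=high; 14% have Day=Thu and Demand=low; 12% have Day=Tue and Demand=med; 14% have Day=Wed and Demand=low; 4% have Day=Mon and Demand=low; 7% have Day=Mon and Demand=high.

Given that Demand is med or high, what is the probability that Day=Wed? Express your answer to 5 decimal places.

0.28571

P(Demand=med) = 0.06 + 0.12 + 0.14 + 0.10 = 0.42.
P(Demand=high) = 0.07 + 0.04 + 0.02 + 0.01 = 0.14.
P(Demand ∈ {med, high}) = 0.42 + 0.14 = 0.56; P(Day=Wed, Demand ∈ {med, high}) = 0.14 + 0.02 = 0.16.
P(Day=Wed | Demand ∈ {med, high}) = 0.16/0.56 = 0.28571.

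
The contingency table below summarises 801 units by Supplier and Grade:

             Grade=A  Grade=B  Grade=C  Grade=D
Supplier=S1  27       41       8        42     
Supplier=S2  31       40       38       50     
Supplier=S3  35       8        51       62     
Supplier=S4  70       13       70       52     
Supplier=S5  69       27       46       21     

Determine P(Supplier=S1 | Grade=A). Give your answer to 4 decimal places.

Total with Grade=A: 27 + 31 + 35 + 70 + 69 = 232.
P(Supplier=S1 | Grade=A) = 27/232 = 0.1164.

0.1164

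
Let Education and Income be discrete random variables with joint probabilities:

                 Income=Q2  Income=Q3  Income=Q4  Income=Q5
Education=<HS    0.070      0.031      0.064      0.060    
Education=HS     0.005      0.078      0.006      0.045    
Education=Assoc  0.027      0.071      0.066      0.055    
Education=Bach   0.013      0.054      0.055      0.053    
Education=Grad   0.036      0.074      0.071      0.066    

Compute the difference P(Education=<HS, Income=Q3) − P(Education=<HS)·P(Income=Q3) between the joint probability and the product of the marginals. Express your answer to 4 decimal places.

-0.0383

P(Education=<HS) = 0.070 + 0.031 + 0.064 + 0.060 = 0.225.
P(Income=Q3) = 0.031 + 0.078 + 0.071 + 0.054 + 0.074 = 0.308.
P(Education=<HS, Income=Q3) − P(Education=<HS)P(Income=Q3) = 0.031 − 0.225×0.308 = -0.0383.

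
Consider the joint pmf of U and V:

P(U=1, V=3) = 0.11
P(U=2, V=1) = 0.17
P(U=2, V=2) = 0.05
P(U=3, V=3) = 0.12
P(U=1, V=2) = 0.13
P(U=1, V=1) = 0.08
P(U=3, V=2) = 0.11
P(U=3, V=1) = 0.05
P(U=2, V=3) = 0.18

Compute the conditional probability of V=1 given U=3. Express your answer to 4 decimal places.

0.1786

P(U=3) = 0.05 + 0.11 + 0.12 = 0.28.
P(V=1 | U=3) = 0.05/0.28 = 0.1786.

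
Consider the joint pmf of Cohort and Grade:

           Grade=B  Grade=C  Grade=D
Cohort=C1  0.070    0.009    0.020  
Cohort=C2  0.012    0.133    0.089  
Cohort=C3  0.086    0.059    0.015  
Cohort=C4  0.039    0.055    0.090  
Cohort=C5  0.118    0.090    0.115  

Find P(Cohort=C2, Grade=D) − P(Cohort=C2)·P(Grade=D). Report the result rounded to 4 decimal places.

P(Cohort=C2) = 0.012 + 0.133 + 0.089 = 0.234.
P(Grade=D) = 0.020 + 0.089 + 0.015 + 0.090 + 0.115 = 0.329.
P(Cohort=C2, Grade=D) − P(Cohort=C2)P(Grade=D) = 0.089 − 0.234×0.329 = 0.0120.

0.0120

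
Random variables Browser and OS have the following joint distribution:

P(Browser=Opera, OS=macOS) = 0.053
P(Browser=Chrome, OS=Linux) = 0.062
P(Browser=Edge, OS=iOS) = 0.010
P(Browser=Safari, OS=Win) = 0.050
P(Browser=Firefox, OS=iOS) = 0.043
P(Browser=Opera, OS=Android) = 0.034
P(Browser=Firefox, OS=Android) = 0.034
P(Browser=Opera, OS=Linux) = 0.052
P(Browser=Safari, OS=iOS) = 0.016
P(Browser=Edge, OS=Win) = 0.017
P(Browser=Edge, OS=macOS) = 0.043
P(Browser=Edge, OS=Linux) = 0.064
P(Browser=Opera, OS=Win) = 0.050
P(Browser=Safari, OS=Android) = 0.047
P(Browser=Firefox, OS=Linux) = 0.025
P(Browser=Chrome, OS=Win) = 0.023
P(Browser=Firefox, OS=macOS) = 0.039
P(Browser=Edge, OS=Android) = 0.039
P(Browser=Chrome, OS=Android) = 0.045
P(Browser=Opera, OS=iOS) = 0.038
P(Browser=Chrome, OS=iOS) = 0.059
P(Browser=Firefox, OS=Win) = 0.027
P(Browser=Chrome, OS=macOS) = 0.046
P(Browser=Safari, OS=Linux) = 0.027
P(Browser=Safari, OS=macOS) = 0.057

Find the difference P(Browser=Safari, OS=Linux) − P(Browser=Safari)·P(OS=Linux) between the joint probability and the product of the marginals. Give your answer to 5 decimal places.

P(Browser=Safari) = 0.050 + 0.057 + 0.027 + 0.016 + 0.047 = 0.197.
P(OS=Linux) = 0.062 + 0.025 + 0.027 + 0.064 + 0.052 = 0.230.
P(Browser=Safari, OS=Linux) − P(Browser=Safari)P(OS=Linux) = 0.027 − 0.197×0.230 = -0.01831.

-0.01831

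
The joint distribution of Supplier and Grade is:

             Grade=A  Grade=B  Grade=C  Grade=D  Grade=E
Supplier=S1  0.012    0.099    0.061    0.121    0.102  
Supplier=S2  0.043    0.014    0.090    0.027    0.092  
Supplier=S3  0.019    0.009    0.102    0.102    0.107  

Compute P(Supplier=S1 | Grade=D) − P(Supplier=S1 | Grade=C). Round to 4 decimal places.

P(Grade=D) = 0.121 + 0.027 + 0.102 = 0.250; P(Supplier=S1 | Grade=D) = 0.121/0.250 = 0.48400.
P(Grade=C) = 0.061 + 0.090 + 0.102 = 0.253; P(Supplier=S1 | Grade=C) = 0.061/0.253 = 0.24111.
Difference = 0.2429.

0.2429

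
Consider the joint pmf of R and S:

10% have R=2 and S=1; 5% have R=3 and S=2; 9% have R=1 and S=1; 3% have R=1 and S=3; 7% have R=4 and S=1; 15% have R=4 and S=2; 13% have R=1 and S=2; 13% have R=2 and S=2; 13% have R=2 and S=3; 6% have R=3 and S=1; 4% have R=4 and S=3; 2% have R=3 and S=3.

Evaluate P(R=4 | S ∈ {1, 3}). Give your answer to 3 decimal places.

0.204

P(S=1) = 0.09 + 0.10 + 0.06 + 0.07 = 0.32.
P(S=3) = 0.03 + 0.13 + 0.02 + 0.04 = 0.22.
P(S ∈ {1, 3}) = 0.32 + 0.22 = 0.54; P(R=4, S ∈ {1, 3}) = 0.07 + 0.04 = 0.11.
P(R=4 | S ∈ {1, 3}) = 0.11/0.54 = 0.204.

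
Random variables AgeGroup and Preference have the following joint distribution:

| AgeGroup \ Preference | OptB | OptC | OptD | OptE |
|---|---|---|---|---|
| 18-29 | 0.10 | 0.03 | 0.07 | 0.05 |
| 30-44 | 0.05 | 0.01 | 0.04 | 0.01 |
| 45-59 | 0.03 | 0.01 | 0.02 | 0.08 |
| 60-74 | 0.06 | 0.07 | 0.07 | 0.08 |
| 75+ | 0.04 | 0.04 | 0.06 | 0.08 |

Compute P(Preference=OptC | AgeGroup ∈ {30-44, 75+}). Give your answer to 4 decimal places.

P(AgeGroup=30-44) = 0.05 + 0.01 + 0.04 + 0.01 = 0.11.
P(AgeGroup=75+) = 0.04 + 0.04 + 0.06 + 0.08 = 0.22.
P(AgeGroup ∈ {30-44, 75+}) = 0.11 + 0.22 = 0.33; P(Preference=OptC, AgeGroup ∈ {30-44, 75+}) = 0.01 + 0.04 = 0.05.
P(Preference=OptC | AgeGroup ∈ {30-44, 75+}) = 0.05/0.33 = 0.1515.

0.1515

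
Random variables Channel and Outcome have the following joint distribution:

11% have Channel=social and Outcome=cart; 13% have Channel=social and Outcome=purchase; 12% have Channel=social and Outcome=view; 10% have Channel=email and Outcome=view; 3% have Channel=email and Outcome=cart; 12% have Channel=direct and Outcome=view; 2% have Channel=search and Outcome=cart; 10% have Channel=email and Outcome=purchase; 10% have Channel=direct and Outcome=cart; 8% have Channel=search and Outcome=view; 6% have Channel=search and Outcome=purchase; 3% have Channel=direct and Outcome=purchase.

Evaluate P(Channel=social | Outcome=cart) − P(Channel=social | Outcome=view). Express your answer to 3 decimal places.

0.137

P(Outcome=cart) = 0.03 + 0.02 + 0.11 + 0.10 = 0.26; P(Channel=social | Outcome=cart) = 0.11/0.26 = 0.4231.
P(Outcome=view) = 0.10 + 0.08 + 0.12 + 0.12 = 0.42; P(Channel=social | Outcome=view) = 0.12/0.42 = 0.2857.
Difference = 0.137.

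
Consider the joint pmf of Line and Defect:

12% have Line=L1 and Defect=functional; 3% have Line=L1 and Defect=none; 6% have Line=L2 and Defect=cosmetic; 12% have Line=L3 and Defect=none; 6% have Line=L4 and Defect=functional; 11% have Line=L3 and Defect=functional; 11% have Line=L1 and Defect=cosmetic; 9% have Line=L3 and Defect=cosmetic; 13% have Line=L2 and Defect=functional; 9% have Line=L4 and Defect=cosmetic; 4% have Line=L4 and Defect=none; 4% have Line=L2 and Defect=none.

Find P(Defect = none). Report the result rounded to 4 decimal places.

0.2300

P(Defect=none) = 0.03 + 0.04 + 0.12 + 0.04 = 0.23.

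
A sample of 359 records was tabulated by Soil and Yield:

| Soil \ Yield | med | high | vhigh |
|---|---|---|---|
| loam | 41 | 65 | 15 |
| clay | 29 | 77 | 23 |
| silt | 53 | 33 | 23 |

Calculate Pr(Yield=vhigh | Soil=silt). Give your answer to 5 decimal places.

0.21101

Total with Soil=silt: 53 + 33 + 23 = 109.
P(Yield=vhigh | Soil=silt) = 23/109 = 0.21101.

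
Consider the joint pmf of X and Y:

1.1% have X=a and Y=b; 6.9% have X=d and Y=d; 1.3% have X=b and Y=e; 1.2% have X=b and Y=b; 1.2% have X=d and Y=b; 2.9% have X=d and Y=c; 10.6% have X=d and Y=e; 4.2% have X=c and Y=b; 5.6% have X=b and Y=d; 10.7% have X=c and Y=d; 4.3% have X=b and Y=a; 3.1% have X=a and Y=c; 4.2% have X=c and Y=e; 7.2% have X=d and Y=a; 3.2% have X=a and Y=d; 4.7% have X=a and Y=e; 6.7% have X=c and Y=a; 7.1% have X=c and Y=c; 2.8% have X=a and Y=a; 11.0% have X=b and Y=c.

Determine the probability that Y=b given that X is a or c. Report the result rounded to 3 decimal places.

0.111

P(X=a) = 0.028 + 0.011 + 0.031 + 0.032 + 0.047 = 0.149.
P(X=c) = 0.067 + 0.042 + 0.071 + 0.107 + 0.042 = 0.329.
P(X ∈ {a, c}) = 0.149 + 0.329 = 0.478; P(Y=b, X ∈ {a, c}) = 0.011 + 0.042 = 0.053.
P(Y=b | X ∈ {a, c}) = 0.053/0.478 = 0.111.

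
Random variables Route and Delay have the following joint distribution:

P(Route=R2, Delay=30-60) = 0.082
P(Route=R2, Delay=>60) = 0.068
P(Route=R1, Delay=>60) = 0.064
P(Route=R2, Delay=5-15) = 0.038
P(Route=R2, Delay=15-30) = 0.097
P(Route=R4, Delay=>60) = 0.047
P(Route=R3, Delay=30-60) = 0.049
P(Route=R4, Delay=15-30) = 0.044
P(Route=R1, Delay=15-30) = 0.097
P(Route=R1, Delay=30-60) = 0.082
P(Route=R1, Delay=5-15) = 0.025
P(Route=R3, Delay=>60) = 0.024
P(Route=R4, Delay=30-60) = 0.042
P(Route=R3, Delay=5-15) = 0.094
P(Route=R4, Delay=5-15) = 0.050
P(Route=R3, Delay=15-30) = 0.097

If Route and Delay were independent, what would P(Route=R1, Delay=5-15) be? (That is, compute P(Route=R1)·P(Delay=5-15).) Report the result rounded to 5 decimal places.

P(Route=R1) = 0.025 + 0.097 + 0.082 + 0.064 = 0.268.
P(Delay=5-15) = 0.025 + 0.038 + 0.094 + 0.050 = 0.207.
Product: 0.268 × 0.207 = 0.05548.

0.05548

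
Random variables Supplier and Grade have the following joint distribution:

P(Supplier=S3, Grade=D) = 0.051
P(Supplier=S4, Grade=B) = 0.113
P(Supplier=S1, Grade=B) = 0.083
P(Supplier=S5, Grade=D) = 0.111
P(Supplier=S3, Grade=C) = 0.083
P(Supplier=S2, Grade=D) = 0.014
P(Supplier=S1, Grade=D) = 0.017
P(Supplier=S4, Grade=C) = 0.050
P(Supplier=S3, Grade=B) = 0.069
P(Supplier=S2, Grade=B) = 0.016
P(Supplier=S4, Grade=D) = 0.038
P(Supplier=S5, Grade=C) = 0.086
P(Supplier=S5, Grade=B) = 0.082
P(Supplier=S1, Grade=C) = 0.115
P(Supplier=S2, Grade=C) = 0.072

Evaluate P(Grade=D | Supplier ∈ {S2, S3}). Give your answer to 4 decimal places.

0.2131

P(Supplier=S2) = 0.016 + 0.072 + 0.014 = 0.102.
P(Supplier=S3) = 0.069 + 0.083 + 0.051 = 0.203.
P(Supplier ∈ {S2, S3}) = 0.102 + 0.203 = 0.305; P(Grade=D, Supplier ∈ {S2, S3}) = 0.014 + 0.051 = 0.065.
P(Grade=D | Supplier ∈ {S2, S3}) = 0.065/0.305 = 0.2131.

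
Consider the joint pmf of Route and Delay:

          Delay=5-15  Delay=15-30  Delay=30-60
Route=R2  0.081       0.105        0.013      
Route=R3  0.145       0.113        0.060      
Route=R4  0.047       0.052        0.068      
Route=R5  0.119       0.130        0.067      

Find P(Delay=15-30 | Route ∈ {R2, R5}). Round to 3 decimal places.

P(Route=R2) = 0.081 + 0.105 + 0.013 = 0.199.
P(Route=R5) = 0.119 + 0.130 + 0.067 = 0.316.
P(Route ∈ {R2, R5}) = 0.199 + 0.316 = 0.515; P(Delay=15-30, Route ∈ {R2, R5}) = 0.105 + 0.130 = 0.235.
P(Delay=15-30 | Route ∈ {R2, R5}) = 0.235/0.515 = 0.456.

0.456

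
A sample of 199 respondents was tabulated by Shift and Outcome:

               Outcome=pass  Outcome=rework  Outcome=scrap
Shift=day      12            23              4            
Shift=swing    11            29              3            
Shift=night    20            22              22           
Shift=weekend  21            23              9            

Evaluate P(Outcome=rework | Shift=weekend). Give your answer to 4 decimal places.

Total with Shift=weekend: 21 + 23 + 9 = 53.
P(Outcome=rework | Shift=weekend) = 23/53 = 0.4340.

0.4340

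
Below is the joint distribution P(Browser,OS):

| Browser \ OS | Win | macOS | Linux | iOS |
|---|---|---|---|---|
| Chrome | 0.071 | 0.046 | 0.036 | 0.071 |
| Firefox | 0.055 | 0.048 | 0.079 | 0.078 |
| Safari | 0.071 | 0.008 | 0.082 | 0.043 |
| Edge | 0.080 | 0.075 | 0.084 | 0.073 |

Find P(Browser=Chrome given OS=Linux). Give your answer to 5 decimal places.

0.12811

P(OS=Linux) = 0.036 + 0.079 + 0.082 + 0.084 = 0.281.
P(Browser=Chrome | OS=Linux) = 0.036/0.281 = 0.12811.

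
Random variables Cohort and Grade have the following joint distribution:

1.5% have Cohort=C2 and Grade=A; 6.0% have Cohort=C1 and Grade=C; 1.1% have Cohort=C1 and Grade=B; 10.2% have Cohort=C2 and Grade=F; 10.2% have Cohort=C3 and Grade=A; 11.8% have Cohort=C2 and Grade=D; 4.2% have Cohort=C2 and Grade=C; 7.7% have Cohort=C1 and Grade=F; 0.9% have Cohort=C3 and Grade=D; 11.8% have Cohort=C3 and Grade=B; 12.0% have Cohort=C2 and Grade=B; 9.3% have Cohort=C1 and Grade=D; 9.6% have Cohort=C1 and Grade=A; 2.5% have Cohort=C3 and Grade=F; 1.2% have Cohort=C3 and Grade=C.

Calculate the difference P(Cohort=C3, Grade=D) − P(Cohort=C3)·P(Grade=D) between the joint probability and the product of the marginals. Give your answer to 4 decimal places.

-0.0495

P(Cohort=C3) = 0.102 + 0.118 + 0.012 + 0.009 + 0.025 = 0.266.
P(Grade=D) = 0.093 + 0.118 + 0.009 = 0.220.
P(Cohort=C3, Grade=D) − P(Cohort=C3)P(Grade=D) = 0.009 − 0.266×0.220 = -0.0495.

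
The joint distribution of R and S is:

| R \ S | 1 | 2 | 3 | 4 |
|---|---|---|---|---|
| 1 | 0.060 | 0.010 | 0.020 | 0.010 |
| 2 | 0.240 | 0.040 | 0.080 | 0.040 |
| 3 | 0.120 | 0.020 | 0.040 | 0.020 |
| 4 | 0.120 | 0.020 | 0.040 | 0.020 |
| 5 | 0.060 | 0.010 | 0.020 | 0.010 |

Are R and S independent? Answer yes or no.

yes

Every cell satisfies P(R,S) = P(R)·P(S). For instance P(R=1) = 0.100, P(S=1) = 0.600, and 0.100×0.600 = 0.060 matches the joint entry. So R and S are independent.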